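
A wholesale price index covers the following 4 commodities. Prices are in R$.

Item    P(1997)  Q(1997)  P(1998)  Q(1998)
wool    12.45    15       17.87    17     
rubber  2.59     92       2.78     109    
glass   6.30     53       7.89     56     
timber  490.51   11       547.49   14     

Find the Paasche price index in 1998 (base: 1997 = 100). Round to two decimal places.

Paasche price index uses current-period quantities as weights.
ΣP(1998)·Q(1998) = 17.87×17 + 2.78×109 + 7.89×56 + 547.49×14 = 303.79 + 303.02 + 441.84 + 7664.86 = 8713.51
ΣP(1997)·Q(1998) = 12.45×17 + 2.59×109 + 6.30×56 + 490.51×14 = 211.65 + 282.31 + 352.8 + 6867.14 = 7713.9
Index = 8713.51 / 7713.9 × 100 = 112.9586

112.96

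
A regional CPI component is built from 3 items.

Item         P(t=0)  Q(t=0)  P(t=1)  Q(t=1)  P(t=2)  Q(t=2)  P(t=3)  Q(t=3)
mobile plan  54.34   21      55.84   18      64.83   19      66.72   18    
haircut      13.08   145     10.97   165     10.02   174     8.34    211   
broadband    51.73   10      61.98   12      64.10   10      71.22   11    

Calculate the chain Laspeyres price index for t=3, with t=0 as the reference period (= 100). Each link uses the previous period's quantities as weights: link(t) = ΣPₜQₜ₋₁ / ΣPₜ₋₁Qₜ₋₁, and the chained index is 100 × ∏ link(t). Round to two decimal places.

Link t=0→t=1:
ΣP(t=1)Q(t=0) = 55.84×21 + 10.97×145 + 61.98×10 = 1172.64 + 1590.65 + 619.8 = 3383.09
ΣP(t=0)Q(t=0) = 54.34×21 + 13.08×145 + 51.73×10 = 1141.14 + 1896.6 + 517.3 = 3555.04
link = 3383.09/3555.04 = 0.951632
Link t=1→t=2:
ΣP(t=2)Q(t=1) = 64.83×18 + 10.02×165 + 64.10×12 = 1166.94 + 1653.3 + 769.2 = 3589.44
ΣP(t=1)Q(t=1) = 55.84×18 + 10.97×165 + 61.98×12 = 1005.12 + 1810.05 + 743.76 = 3558.93
link = 3589.44/3558.93 = 1.008573
Link t=2→t=3:
ΣP(t=3)Q(t=2) = 66.72×19 + 8.34×174 + 71.22×10 = 1267.68 + 1451.16 + 712.2 = 3431.04
ΣP(t=2)Q(t=2) = 64.83×19 + 10.02×174 + 64.10×10 = 1231.77 + 1743.48 + 641 = 3616.25
link = 3431.04/3616.25 = 0.948784
Chained index = 100 × 0.951632 × 1.008573 × 0.948784 = 91.0634

91.06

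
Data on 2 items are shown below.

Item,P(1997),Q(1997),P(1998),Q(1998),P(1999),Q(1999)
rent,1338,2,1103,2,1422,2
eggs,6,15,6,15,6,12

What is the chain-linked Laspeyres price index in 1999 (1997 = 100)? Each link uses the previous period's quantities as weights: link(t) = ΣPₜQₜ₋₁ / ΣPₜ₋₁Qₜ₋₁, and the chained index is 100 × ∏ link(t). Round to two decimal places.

Link 1997→1998:
ΣP(1998)Q(1997) = 1103×2 + 6×15 = 2206 + 90 = 2296
ΣP(1997)Q(1997) = 1338×2 + 6×15 = 2676 + 90 = 2766
link = 2296/2766 = 0.830080
Link 1998→1999:
ΣP(1999)Q(1998) = 1422×2 + 6×15 = 2844 + 90 = 2934
ΣP(1998)Q(1998) = 1103×2 + 6×15 = 2206 + 90 = 2296
link = 2934/2296 = 1.277875
Chained index = 100 × 0.830080 × 1.277875 = 106.0738

106.07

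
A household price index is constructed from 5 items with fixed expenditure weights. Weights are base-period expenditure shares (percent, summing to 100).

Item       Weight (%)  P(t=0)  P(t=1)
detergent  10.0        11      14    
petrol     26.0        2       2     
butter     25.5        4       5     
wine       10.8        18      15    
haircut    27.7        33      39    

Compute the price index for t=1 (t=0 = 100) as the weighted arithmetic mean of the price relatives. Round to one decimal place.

112.3

detergent: 10.0 × (14/11) = 10.0 × 1.272727 = 12.7273
petrol: 26.0 × (2/2) = 26.0 × 1.000000 = 26.0000
butter: 25.5 × (5/4) = 25.5 × 1.250000 = 31.8750
wine: 10.8 × (15/18) = 10.8 × 0.833333 = 9.0000
haircut: 27.7 × (39/33) = 27.7 × 1.181818 = 32.7364
Index = Σ wᵢ·(p₁ᵢ/p₀ᵢ) = 12.7273 + 26.0000 + 31.8750 + 9.0000 + 32.7364 = 112.3386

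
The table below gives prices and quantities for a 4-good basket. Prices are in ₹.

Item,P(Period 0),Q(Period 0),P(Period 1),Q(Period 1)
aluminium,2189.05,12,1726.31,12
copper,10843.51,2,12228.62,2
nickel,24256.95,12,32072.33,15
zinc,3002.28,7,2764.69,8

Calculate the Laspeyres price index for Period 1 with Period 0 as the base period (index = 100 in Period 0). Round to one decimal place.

Laspeyres price index uses base-period quantities as weights.
ΣP(Period 1)·Q(Period 0) = 1726.31×12 + 12228.62×2 + 32072.33×12 + 2764.69×7 = 20715.72 + 24457.24 + 384867.96 + 19352.83 = 449393.75
ΣP(Period 0)·Q(Period 0) = 2189.05×12 + 10843.51×2 + 24256.95×12 + 3002.28×7 = 26268.6 + 21687.02 + 291083.4 + 21015.96 = 360054.98
Index = 449393.75 / 360054.98 × 100 = 124.8125

124.8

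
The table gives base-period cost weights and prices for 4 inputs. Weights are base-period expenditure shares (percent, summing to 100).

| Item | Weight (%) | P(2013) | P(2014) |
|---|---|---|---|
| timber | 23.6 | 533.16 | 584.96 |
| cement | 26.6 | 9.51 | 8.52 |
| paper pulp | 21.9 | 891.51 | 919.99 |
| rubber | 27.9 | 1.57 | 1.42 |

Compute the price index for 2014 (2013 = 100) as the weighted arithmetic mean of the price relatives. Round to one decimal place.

97.6

timber: 23.6 × (584.96/533.16) = 23.6 × 1.097157 = 25.8929
cement: 26.6 × (8.52/9.51) = 26.6 × 0.895899 = 23.8309
paper pulp: 21.9 × (919.99/891.51) = 21.9 × 1.031946 = 22.5996
rubber: 27.9 × (1.42/1.57) = 27.9 × 0.904459 = 25.2344
Index = Σ wᵢ·(p₁ᵢ/p₀ᵢ) = 25.8929 + 23.8309 + 22.5996 + 25.2344 = 97.5578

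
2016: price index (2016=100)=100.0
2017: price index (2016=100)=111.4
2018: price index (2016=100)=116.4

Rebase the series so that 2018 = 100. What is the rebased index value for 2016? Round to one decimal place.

85.9

Rebased(2016) = 100.0 / 116.4 × 100 = 85.9107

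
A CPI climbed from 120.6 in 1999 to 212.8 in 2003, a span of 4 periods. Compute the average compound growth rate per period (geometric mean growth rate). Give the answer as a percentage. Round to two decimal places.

Growth factor = (212.8/120.6)^(1/4) = (1.764511)^(1/4) = 1.152540
Growth rate = 1.152540 − 1 = 0.152540 = 15.2540%

15.25%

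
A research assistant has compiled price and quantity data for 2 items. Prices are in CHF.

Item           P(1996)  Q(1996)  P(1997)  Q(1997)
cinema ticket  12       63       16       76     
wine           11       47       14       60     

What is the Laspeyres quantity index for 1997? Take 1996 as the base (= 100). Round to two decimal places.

123.49

Laspeyres quantity index uses base-period prices as weights.
ΣP(1996)·Q(1997) = 12×76 + 11×60 = 912 + 660 = 1572
ΣP(1996)·Q(1996) = 12×63 + 11×47 = 756 + 517 = 1273
Index = 1572 / 1273 × 100 = 123.4878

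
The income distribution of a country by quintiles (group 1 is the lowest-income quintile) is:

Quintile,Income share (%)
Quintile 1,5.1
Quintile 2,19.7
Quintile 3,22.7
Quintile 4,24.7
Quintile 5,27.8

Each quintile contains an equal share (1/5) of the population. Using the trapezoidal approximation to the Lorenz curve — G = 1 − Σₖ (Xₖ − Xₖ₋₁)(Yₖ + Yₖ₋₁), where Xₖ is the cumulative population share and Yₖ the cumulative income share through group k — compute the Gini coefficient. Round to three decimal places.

0.202

Cumulative income shares Yₖ: 0.0510, 0.2480, 0.4750, 0.7220, 1.0000
Σ (Xₖ−Xₖ₋₁)(Yₖ+Yₖ₋₁) = (1/5)(0.0510+0.0000) + (1/5)(0.2480+0.0510) + (1/5)(0.4750+0.2480) + (1/5)(0.7220+0.4750) + (1/5)(1.0000+0.7220)
  = 0.0102 + 0.0598 + 0.1446 + 0.2394 + 0.3444 = 0.7984
G = 1 − 0.7984 = 0.2016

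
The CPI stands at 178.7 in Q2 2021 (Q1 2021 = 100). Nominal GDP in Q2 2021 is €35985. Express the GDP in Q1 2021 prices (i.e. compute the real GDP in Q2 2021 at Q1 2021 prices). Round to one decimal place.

Real = Nominal ÷ (Index/100) = 35985 ÷ (178.7/100)
     = 35985 ÷ 1.787 = 20137.1013

20137.1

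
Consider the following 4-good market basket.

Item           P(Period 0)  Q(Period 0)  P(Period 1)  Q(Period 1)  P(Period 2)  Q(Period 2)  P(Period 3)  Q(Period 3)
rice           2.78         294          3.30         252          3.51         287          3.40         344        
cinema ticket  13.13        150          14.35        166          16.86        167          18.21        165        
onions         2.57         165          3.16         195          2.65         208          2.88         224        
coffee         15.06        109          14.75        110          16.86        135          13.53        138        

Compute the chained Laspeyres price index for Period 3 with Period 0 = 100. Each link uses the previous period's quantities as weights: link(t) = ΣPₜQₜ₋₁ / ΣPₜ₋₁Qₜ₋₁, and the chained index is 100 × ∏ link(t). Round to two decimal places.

Link Period 0→Period 1:
ΣP(Period 1)Q(Period 0) = 3.30×294 + 14.35×150 + 3.16×165 + 14.75×109 = 970.2 + 2152.5 + 521.4 + 1607.75 = 5251.85
ΣP(Period 0)Q(Period 0) = 2.78×294 + 13.13×150 + 2.57×165 + 15.06×109 = 817.32 + 1969.5 + 424.05 + 1641.54 = 4852.41
link = 5251.85/4852.41 = 1.082318
Link Period 1→Period 2:
ΣP(Period 2)Q(Period 1) = 3.51×252 + 16.86×166 + 2.65×195 + 16.86×110 = 884.52 + 2798.76 + 516.75 + 1854.6 = 6054.63
ΣP(Period 1)Q(Period 1) = 3.30×252 + 14.35×166 + 3.16×195 + 14.75×110 = 831.6 + 2382.1 + 616.2 + 1622.5 = 5452.4
link = 6054.63/5452.4 = 1.110452
Link Period 2→Period 3:
ΣP(Period 3)Q(Period 2) = 3.40×287 + 18.21×167 + 2.88×208 + 13.53×135 = 975.8 + 3041.07 + 599.04 + 1826.55 = 6442.46
ΣP(Period 2)Q(Period 2) = 3.51×287 + 16.86×167 + 2.65×208 + 16.86×135 = 1007.37 + 2815.62 + 551.2 + 2276.1 = 6650.29
link = 6442.46/6650.29 = 0.968749
Chained index = 100 × 1.082318 × 1.110452 × 0.968749 = 116.4303

116.43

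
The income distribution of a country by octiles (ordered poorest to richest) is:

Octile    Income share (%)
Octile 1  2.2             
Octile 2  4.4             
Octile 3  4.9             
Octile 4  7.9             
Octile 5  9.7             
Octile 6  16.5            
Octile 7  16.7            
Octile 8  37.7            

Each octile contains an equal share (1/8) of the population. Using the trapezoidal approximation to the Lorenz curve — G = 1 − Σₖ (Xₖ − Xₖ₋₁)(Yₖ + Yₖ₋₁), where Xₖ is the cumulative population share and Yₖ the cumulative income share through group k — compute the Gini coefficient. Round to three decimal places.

Cumulative income shares Yₖ: 0.0220, 0.0660, 0.1150, 0.1940, 0.2910, 0.4560, 0.6230, 1.0000
Σ (Xₖ−Xₖ₋₁)(Yₖ+Yₖ₋₁) = (1/8)(0.0220+0.0000) + (1/8)(0.0660+0.0220) + (1/8)(0.1150+0.0660) + (1/8)(0.1940+0.1150) + (1/8)(0.2910+0.1940) + (1/8)(0.4560+0.2910) + (1/8)(0.6230+0.4560) + (1/8)(1.0000+0.6230)
  = 0.0028 + 0.0110 + 0.0226 + 0.0386 + 0.0606 + 0.0934 + 0.1349 + 0.2029 = 0.5667
G = 1 − 0.5667 = 0.4333

0.433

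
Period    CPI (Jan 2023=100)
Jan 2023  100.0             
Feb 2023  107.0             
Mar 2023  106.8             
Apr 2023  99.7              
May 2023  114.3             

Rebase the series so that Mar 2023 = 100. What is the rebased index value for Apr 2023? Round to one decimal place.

93.4

Rebased(Apr 2023) = 99.7 / 106.8 × 100 = 93.3521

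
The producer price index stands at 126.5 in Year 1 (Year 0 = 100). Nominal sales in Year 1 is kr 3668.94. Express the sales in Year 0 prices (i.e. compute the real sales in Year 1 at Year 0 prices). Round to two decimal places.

Real = Nominal ÷ (Index/100) = 3668.94 ÷ (126.5/100)
     = 3668.94 ÷ 1.265 = 2900.3478

2900.35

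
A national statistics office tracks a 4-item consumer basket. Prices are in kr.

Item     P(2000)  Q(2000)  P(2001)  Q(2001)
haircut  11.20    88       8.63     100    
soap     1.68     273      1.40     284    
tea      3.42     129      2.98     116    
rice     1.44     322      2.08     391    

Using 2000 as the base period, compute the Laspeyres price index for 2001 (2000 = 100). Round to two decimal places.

Laspeyres price index uses base-period quantities as weights.
ΣP(2001)·Q(2000) = 8.63×88 + 1.40×273 + 2.98×129 + 2.08×322 = 759.44 + 382.2 + 384.42 + 669.76 = 2195.82
ΣP(2000)·Q(2000) = 11.20×88 + 1.68×273 + 3.42×129 + 1.44×322 = 985.6 + 458.64 + 441.18 + 463.68 = 2349.1
Index = 2195.82 / 2349.1 × 100 = 93.4749

93.47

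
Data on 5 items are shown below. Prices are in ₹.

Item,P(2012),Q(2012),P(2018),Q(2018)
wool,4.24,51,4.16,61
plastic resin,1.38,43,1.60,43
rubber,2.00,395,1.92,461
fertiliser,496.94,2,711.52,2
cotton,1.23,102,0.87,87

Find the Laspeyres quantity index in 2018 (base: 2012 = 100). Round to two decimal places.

Laspeyres quantity index uses base-period prices as weights.
ΣP(2012)·Q(2018) = 4.24×61 + 1.38×43 + 2.00×461 + 496.94×2 + 1.23×87 = 258.64 + 59.34 + 922 + 993.88 + 107.01 = 2340.87
ΣP(2012)·Q(2012) = 4.24×51 + 1.38×43 + 2.00×395 + 496.94×2 + 1.23×102 = 216.24 + 59.34 + 790 + 993.88 + 125.46 = 2184.92
Index = 2340.87 / 2184.92 × 100 = 107.1376

107.14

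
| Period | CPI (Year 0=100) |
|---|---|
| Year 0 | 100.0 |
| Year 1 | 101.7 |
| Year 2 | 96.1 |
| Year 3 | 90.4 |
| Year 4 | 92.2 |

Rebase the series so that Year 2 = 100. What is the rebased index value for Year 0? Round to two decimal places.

104.06

Rebased(Year 0) = 100.0 / 96.1 × 100 = 104.0583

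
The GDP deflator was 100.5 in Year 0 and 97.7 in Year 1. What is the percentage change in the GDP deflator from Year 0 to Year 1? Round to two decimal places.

-2.79%

Change = (97.7 − 100.5) / 100.5 × 100
       = -2.8 / 100.5 × 100 = -2.7861%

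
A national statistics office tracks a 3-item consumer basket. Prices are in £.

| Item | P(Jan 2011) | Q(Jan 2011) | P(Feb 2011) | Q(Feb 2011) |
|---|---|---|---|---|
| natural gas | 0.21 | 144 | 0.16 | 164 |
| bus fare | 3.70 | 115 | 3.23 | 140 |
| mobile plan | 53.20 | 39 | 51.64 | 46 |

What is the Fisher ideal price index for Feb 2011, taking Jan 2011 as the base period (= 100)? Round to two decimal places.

95.16

Laspeyres component (base-period weights):
ΣP(Feb 2011)Q(Jan 2011) = 0.16×144 + 3.23×115 + 51.64×39 = 23.04 + 371.45 + 2013.96 = 2408.45
ΣP(Jan 2011)Q(Jan 2011) = 0.21×144 + 3.70×115 + 53.20×39 = 30.24 + 425.5 + 2074.8 = 2530.54
L = 2408.45 / 2530.54 × 100 = 95.1753
Paasche component (current-period weights):
ΣP(Feb 2011)Q(Feb 2011) = 0.16×164 + 3.23×140 + 51.64×46 = 26.24 + 452.2 + 2375.44 = 2853.88
ΣP(Jan 2011)Q(Feb 2011) = 0.21×164 + 3.70×140 + 53.20×46 = 34.44 + 518 + 2447.2 = 2999.64
P = 2853.88 / 2999.64 × 100 = 95.1408
Fisher = √(L × P) = √(95.1753 × 95.1408) = 95.1580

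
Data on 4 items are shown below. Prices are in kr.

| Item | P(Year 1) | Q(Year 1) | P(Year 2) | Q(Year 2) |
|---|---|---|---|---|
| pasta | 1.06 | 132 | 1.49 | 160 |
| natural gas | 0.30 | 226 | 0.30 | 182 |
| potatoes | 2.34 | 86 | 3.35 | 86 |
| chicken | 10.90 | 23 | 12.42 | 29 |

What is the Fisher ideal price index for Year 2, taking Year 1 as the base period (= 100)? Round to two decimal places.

127.00

Laspeyres component (base-period weights):
ΣP(Year 2)Q(Year 1) = 1.49×132 + 0.30×226 + 3.35×86 + 12.42×23 = 196.68 + 67.8 + 288.1 + 285.66 = 838.24
ΣP(Year 1)Q(Year 1) = 1.06×132 + 0.30×226 + 2.34×86 + 10.90×23 = 139.92 + 67.8 + 201.24 + 250.7 = 659.66
L = 838.24 / 659.66 × 100 = 127.0715
Paasche component (current-period weights):
ΣP(Year 2)Q(Year 2) = 1.49×160 + 0.30×182 + 3.35×86 + 12.42×29 = 238.4 + 54.6 + 288.1 + 360.18 = 941.28
ΣP(Year 1)Q(Year 2) = 1.06×160 + 0.30×182 + 2.34×86 + 10.90×29 = 169.6 + 54.6 + 201.24 + 316.1 = 741.54
P = 941.28 / 741.54 × 100 = 126.9358
Fisher = √(L × P) = √(127.0715 × 126.9358) = 127.0037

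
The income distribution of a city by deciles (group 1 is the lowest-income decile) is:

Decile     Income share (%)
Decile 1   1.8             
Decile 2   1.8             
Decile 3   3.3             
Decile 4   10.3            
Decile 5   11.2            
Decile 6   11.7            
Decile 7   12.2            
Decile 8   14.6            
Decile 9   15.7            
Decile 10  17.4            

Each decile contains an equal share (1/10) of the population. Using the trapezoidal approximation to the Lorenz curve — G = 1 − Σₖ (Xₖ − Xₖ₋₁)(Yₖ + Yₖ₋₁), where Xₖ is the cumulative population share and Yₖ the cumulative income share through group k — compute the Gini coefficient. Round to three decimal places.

0.300

Cumulative income shares Yₖ: 0.0180, 0.0360, 0.0690, 0.1720, 0.2840, 0.4010, 0.5230, 0.6690, 0.8260, 1.0000
Σ (Xₖ−Xₖ₋₁)(Yₖ+Yₖ₋₁) = (1/10)(0.0180+0.0000) + (1/10)(0.0360+0.0180) + (1/10)(0.0690+0.0360) + (1/10)(0.1720+0.0690) + (1/10)(0.2840+0.1720) + (1/10)(0.4010+0.2840) + (1/10)(0.5230+0.4010) + (1/10)(0.6690+0.5230) + (1/10)(0.8260+0.6690) + (1/10)(1.0000+0.8260)
  = 0.0018 + 0.0054 + 0.0105 + 0.0241 + 0.0456 + 0.0685 + 0.0924 + 0.1192 + 0.1495 + 0.1826 = 0.6996
G = 1 − 0.6996 = 0.3004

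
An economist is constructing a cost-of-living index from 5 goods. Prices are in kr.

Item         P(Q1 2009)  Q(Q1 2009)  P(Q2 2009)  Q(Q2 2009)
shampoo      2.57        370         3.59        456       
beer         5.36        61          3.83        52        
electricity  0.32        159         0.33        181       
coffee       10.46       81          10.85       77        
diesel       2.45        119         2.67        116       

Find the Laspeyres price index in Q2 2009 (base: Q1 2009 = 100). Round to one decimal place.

113.9

Laspeyres price index uses base-period quantities as weights.
ΣP(Q2 2009)·Q(Q1 2009) = 3.59×370 + 3.83×61 + 0.33×159 + 10.85×81 + 2.67×119 = 1328.3 + 233.63 + 52.47 + 878.85 + 317.73 = 2810.98
ΣP(Q1 2009)·Q(Q1 2009) = 2.57×370 + 5.36×61 + 0.32×159 + 10.46×81 + 2.45×119 = 950.9 + 326.96 + 50.88 + 847.26 + 291.55 = 2467.55
Index = 2810.98 / 2467.55 × 100 = 113.9179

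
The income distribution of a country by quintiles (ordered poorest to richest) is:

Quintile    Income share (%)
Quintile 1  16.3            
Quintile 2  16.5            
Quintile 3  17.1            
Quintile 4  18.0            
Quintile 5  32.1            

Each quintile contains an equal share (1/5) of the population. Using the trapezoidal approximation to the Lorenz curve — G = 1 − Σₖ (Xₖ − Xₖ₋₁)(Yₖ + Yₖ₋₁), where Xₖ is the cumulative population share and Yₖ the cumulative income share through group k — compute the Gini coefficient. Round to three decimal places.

0.132

Cumulative income shares Yₖ: 0.1630, 0.3280, 0.4990, 0.6790, 1.0000
Σ (Xₖ−Xₖ₋₁)(Yₖ+Yₖ₋₁) = (1/5)(0.1630+0.0000) + (1/5)(0.3280+0.1630) + (1/5)(0.4990+0.3280) + (1/5)(0.6790+0.4990) + (1/5)(1.0000+0.6790)
  = 0.0326 + 0.0982 + 0.1654 + 0.2356 + 0.3358 = 0.8676
G = 1 − 0.8676 = 0.1324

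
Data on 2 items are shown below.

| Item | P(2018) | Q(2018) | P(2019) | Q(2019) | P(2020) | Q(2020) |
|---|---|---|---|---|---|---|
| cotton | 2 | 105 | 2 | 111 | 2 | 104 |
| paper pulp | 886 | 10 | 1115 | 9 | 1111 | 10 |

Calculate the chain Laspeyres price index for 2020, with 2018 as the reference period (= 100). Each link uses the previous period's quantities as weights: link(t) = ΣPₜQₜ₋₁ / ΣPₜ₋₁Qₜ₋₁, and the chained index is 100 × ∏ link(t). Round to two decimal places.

124.81

Link 2018→2019:
ΣP(2019)Q(2018) = 2×105 + 1115×10 = 210 + 11150 = 11360
ΣP(2018)Q(2018) = 2×105 + 886×10 = 210 + 8860 = 9070
link = 11360/9070 = 1.252481
Link 2019→2020:
ΣP(2020)Q(2019) = 2×111 + 1111×9 = 222 + 9999 = 10221
ΣP(2019)Q(2019) = 2×111 + 1115×9 = 222 + 10035 = 10257
link = 10221/10257 = 0.996490
Chained index = 100 × 1.252481 × 0.996490 = 124.8085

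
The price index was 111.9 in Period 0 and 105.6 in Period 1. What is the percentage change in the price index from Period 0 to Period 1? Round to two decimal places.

Change = (105.6 − 111.9) / 111.9 × 100
       = -6.3 / 111.9 × 100 = -5.6300%

-5.63%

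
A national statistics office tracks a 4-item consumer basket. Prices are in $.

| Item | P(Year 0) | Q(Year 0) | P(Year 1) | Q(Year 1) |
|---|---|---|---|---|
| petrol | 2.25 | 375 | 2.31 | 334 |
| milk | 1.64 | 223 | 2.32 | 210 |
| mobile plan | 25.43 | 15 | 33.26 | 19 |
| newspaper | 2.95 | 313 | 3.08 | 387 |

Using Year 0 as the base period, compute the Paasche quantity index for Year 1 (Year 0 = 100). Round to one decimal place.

Paasche quantity index uses current-period prices as weights.
ΣP(Year 1)·Q(Year 1) = 2.31×334 + 2.32×210 + 33.26×19 + 3.08×387 = 771.54 + 487.2 + 631.94 + 1191.96 = 3082.64
ΣP(Year 1)·Q(Year 0) = 2.31×375 + 2.32×223 + 33.26×15 + 3.08×313 = 866.25 + 517.36 + 498.9 + 964.04 = 2846.55
Index = 3082.64 / 2846.55 × 100 = 108.2939

108.3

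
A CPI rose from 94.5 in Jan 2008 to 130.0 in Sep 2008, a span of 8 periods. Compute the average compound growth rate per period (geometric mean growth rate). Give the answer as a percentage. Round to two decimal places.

Growth factor = (130.0/94.5)^(1/8) = (1.375661)^(1/8) = 1.040672
Growth rate = 1.040672 − 1 = 0.040672 = 4.0672%

4.07%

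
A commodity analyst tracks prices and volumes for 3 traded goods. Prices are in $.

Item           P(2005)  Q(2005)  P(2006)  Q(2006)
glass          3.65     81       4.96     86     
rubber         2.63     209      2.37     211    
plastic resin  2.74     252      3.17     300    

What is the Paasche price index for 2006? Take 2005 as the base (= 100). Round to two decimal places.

111.05

Paasche price index uses current-period quantities as weights.
ΣP(2006)·Q(2006) = 4.96×86 + 2.37×211 + 3.17×300 = 426.56 + 500.07 + 951 = 1877.63
ΣP(2005)·Q(2006) = 3.65×86 + 2.63×211 + 2.74×300 = 313.9 + 554.93 + 822 = 1690.83
Index = 1877.63 / 1690.83 × 100 = 111.0478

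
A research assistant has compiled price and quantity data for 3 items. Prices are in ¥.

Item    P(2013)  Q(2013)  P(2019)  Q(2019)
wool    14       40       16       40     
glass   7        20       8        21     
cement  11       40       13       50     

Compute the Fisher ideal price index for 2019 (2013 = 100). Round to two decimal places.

115.89

Laspeyres component (base-period weights):
ΣP(2019)Q(2013) = 16×40 + 8×20 + 13×40 = 640 + 160 + 520 = 1320
ΣP(2013)Q(2013) = 14×40 + 7×20 + 11×40 = 560 + 140 + 440 = 1140
L = 1320 / 1140 × 100 = 115.7895
Paasche component (current-period weights):
ΣP(2019)Q(2019) = 16×40 + 8×21 + 13×50 = 640 + 168 + 650 = 1458
ΣP(2013)Q(2019) = 14×40 + 7×21 + 11×50 = 560 + 147 + 550 = 1257
P = 1458 / 1257 × 100 = 115.9905
Fisher = √(L × P) = √(115.7895 × 115.9905) = 115.8899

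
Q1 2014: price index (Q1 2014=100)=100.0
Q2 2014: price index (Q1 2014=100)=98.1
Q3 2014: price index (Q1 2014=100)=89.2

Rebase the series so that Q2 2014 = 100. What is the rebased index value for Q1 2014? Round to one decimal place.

Rebased(Q1 2014) = 100.0 / 98.1 × 100 = 101.9368

101.9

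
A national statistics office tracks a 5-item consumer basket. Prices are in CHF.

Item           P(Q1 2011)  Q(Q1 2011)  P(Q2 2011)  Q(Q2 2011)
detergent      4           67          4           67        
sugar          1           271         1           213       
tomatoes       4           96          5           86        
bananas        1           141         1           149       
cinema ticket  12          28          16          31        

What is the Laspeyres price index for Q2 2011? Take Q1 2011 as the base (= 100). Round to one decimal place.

114.9

Laspeyres price index uses base-period quantities as weights.
ΣP(Q2 2011)·Q(Q1 2011) = 4×67 + 1×271 + 5×96 + 1×141 + 16×28 = 268 + 271 + 480 + 141 + 448 = 1608
ΣP(Q1 2011)·Q(Q1 2011) = 4×67 + 1×271 + 4×96 + 1×141 + 12×28 = 268 + 271 + 384 + 141 + 336 = 1400
Index = 1608 / 1400 × 100 = 114.8571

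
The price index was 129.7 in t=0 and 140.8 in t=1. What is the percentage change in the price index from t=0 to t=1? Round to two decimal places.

Change = (140.8 − 129.7) / 129.7 × 100
       = 11.1 / 129.7 × 100 = 8.5582%

8.56%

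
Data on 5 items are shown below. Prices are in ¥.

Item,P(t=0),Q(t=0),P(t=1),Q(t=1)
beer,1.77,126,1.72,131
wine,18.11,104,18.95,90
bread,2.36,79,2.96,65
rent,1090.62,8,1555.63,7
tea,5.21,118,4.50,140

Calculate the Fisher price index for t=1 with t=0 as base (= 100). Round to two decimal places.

131.90

Laspeyres component (base-period weights):
ΣP(t=1)Q(t=0) = 1.72×126 + 18.95×104 + 2.96×79 + 1555.63×8 + 4.50×118 = 216.72 + 1970.8 + 233.84 + 12445.04 + 531 = 15397.4
ΣP(t=0)Q(t=0) = 1.77×126 + 18.11×104 + 2.36×79 + 1090.62×8 + 5.21×118 = 223.02 + 1883.44 + 186.44 + 8724.96 + 614.78 = 11632.64
L = 15397.4 / 11632.64 × 100 = 132.3638
Paasche component (current-period weights):
ΣP(t=1)Q(t=1) = 1.72×131 + 18.95×90 + 2.96×65 + 1555.63×7 + 4.50×140 = 225.32 + 1705.5 + 192.4 + 10889.41 + 630 = 13642.63
ΣP(t=0)Q(t=1) = 1.77×131 + 18.11×90 + 2.36×65 + 1090.62×7 + 5.21×140 = 231.87 + 1629.9 + 153.4 + 7634.34 + 729.4 = 10378.91
P = 13642.63 / 10378.91 × 100 = 131.4457
Fisher = √(L × P) = √(132.3638 × 131.4457) = 131.9039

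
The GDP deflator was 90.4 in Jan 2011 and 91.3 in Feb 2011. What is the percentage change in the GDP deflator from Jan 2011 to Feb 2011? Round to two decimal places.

1.00%

Change = (91.3 − 90.4) / 90.4 × 100
       = 0.9 / 90.4 × 100 = 0.9956%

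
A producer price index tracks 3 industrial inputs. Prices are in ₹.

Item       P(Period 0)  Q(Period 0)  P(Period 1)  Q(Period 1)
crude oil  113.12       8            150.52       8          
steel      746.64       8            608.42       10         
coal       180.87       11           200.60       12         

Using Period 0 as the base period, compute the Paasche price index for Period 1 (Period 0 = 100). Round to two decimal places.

91.97

Paasche price index uses current-period quantities as weights.
ΣP(Period 1)·Q(Period 1) = 150.52×8 + 608.42×10 + 200.60×12 = 1204.16 + 6084.2 + 2407.2 = 9695.56
ΣP(Period 0)·Q(Period 1) = 113.12×8 + 746.64×10 + 180.87×12 = 904.96 + 7466.4 + 2170.44 = 10541.8
Index = 9695.56 / 10541.8 × 100 = 91.9725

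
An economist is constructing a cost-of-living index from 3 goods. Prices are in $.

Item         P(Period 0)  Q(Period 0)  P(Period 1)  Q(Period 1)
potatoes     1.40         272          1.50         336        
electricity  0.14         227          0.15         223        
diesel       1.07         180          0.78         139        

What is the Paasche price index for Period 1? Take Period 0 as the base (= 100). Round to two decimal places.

Paasche price index uses current-period quantities as weights.
ΣP(Period 1)·Q(Period 1) = 1.50×336 + 0.15×223 + 0.78×139 = 504 + 33.45 + 108.42 = 645.87
ΣP(Period 0)·Q(Period 1) = 1.40×336 + 0.14×223 + 1.07×139 = 470.4 + 31.22 + 148.73 = 650.35
Index = 645.87 / 650.35 × 100 = 99.3111

99.31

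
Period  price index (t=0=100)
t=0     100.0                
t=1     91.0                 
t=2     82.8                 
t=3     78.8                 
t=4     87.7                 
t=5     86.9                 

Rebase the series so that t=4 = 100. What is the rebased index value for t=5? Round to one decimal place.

Rebased(t=5) = 86.9 / 87.7 × 100 = 99.0878

99.1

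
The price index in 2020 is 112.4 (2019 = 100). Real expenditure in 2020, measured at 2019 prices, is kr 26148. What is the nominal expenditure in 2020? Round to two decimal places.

29390.35

Nominal = Real × (Index/100) = 26148 × (112.4/100)
        = 26148 × 1.124 = 29390.3520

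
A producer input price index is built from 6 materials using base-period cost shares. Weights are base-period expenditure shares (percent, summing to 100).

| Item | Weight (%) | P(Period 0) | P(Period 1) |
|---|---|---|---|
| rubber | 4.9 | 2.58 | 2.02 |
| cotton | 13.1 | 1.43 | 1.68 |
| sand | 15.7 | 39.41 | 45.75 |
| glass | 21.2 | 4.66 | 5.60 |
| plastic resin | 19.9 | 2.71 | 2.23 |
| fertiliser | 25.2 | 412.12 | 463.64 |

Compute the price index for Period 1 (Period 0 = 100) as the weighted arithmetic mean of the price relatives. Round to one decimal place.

107.7

rubber: 4.9 × (2.02/2.58) = 4.9 × 0.782946 = 3.8364
cotton: 13.1 × (1.68/1.43) = 13.1 × 1.174825 = 15.3902
sand: 15.7 × (45.75/39.41) = 15.7 × 1.160873 = 18.2257
glass: 21.2 × (5.60/4.66) = 21.2 × 1.201717 = 25.4764
plastic resin: 19.9 × (2.23/2.71) = 19.9 × 0.822878 = 16.3753
fertiliser: 25.2 × (463.64/412.12) = 25.2 × 1.125012 = 28.3503
Index = Σ wᵢ·(p₁ᵢ/p₀ᵢ) = 3.8364 + 15.3902 + 18.2257 + 25.4764 + 16.3753 + 28.3503 = 107.6543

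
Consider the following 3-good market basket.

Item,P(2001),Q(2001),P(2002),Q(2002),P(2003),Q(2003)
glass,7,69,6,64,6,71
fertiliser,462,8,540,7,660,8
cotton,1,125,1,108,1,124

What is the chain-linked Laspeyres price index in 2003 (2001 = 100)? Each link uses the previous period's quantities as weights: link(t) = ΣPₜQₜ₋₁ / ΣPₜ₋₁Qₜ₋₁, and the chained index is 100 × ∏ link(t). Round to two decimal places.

Link 2001→2002:
ΣP(2002)Q(2001) = 6×69 + 540×8 + 1×125 = 414 + 4320 + 125 = 4859
ΣP(2001)Q(2001) = 7×69 + 462×8 + 1×125 = 483 + 3696 + 125 = 4304
link = 4859/4304 = 1.128950
Link 2002→2003:
ΣP(2003)Q(2002) = 6×64 + 660×7 + 1×108 = 384 + 4620 + 108 = 5112
ΣP(2002)Q(2002) = 6×64 + 540×7 + 1×108 = 384 + 3780 + 108 = 4272
link = 5112/4272 = 1.196629
Chained index = 100 × 1.128950 × 1.196629 = 135.0934

135.09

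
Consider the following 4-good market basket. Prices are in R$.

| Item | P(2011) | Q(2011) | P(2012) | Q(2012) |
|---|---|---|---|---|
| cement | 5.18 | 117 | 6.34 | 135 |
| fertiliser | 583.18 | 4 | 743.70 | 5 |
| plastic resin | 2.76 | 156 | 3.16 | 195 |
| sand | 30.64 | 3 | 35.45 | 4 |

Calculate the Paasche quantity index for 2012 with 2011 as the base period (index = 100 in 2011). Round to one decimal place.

Paasche quantity index uses current-period prices as weights.
ΣP(2012)·Q(2012) = 6.34×135 + 743.70×5 + 3.16×195 + 35.45×4 = 855.9 + 3718.5 + 616.2 + 141.8 = 5332.4
ΣP(2012)·Q(2011) = 6.34×117 + 743.70×4 + 3.16×156 + 35.45×3 = 741.78 + 2974.8 + 492.96 + 106.35 = 4315.89
Index = 5332.4 / 4315.89 × 100 = 123.5527

123.6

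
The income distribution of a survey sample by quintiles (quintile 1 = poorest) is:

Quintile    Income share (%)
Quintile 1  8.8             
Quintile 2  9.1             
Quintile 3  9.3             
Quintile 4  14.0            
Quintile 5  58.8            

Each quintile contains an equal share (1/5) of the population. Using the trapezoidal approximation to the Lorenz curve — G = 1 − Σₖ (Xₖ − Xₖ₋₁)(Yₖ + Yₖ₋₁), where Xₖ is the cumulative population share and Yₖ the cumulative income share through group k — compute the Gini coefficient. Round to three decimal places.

Cumulative income shares Yₖ: 0.0880, 0.1790, 0.2720, 0.4120, 1.0000
Σ (Xₖ−Xₖ₋₁)(Yₖ+Yₖ₋₁) = (1/5)(0.0880+0.0000) + (1/5)(0.1790+0.0880) + (1/5)(0.2720+0.1790) + (1/5)(0.4120+0.2720) + (1/5)(1.0000+0.4120)
  = 0.0176 + 0.0534 + 0.0902 + 0.1368 + 0.2824 = 0.5804
G = 1 − 0.5804 = 0.4196

0.420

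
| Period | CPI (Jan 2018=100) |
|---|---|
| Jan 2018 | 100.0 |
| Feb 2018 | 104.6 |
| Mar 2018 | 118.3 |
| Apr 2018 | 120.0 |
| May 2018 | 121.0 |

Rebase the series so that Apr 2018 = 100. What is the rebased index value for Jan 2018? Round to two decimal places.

83.33

Rebased(Jan 2018) = 100.0 / 120.0 × 100 = 83.3333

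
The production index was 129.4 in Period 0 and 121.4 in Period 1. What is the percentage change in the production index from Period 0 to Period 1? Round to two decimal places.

Change = (121.4 − 129.4) / 129.4 × 100
       = -8.0 / 129.4 × 100 = -6.1824%

-6.18%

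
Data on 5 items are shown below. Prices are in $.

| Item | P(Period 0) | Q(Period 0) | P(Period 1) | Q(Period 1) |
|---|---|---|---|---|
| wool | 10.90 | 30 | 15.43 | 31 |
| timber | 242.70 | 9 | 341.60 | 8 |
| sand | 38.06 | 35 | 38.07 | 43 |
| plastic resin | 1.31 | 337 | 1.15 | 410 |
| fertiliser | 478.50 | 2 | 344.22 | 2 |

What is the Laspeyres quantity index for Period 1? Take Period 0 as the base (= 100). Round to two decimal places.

Laspeyres quantity index uses base-period prices as weights.
ΣP(Period 0)·Q(Period 1) = 10.90×31 + 242.70×8 + 38.06×43 + 1.31×410 + 478.50×2 = 337.9 + 1941.6 + 1636.58 + 537.1 + 957 = 5410.18
ΣP(Period 0)·Q(Period 0) = 10.90×30 + 242.70×9 + 38.06×35 + 1.31×337 + 478.50×2 = 327 + 2184.3 + 1332.1 + 441.47 + 957 = 5241.87
Index = 5410.18 / 5241.87 × 100 = 103.2109

103.21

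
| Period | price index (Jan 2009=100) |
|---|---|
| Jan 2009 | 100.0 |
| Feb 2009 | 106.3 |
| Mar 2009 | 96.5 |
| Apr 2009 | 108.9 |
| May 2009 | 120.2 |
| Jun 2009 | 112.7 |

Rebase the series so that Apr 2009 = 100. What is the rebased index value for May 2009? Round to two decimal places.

110.38

Rebased(May 2009) = 120.2 / 108.9 × 100 = 110.3765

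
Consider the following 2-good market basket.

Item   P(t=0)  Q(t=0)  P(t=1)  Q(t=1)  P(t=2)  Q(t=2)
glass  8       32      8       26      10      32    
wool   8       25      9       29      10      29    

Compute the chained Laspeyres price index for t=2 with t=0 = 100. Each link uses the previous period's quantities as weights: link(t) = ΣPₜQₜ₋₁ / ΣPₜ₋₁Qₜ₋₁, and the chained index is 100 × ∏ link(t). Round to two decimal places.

123.70

Link t=0→t=1:
ΣP(t=1)Q(t=0) = 8×32 + 9×25 = 256 + 225 = 481
ΣP(t=0)Q(t=0) = 8×32 + 8×25 = 256 + 200 = 456
link = 481/456 = 1.054825
Link t=1→t=2:
ΣP(t=2)Q(t=1) = 10×26 + 10×29 = 260 + 290 = 550
ΣP(t=1)Q(t=1) = 8×26 + 9×29 = 208 + 261 = 469
link = 550/469 = 1.172708
Chained index = 100 × 1.054825 × 1.172708 = 123.7001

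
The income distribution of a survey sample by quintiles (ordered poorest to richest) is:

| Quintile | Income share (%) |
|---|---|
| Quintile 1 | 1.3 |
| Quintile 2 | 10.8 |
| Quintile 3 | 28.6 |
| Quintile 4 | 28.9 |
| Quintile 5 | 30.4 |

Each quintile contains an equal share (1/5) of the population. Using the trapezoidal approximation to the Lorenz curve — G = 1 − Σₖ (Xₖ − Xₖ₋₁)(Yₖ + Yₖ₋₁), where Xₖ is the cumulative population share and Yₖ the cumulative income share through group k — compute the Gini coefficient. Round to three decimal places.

0.305

Cumulative income shares Yₖ: 0.0130, 0.1210, 0.4070, 0.6960, 1.0000
Σ (Xₖ−Xₖ₋₁)(Yₖ+Yₖ₋₁) = (1/5)(0.0130+0.0000) + (1/5)(0.1210+0.0130) + (1/5)(0.4070+0.1210) + (1/5)(0.6960+0.4070) + (1/5)(1.0000+0.6960)
  = 0.0026 + 0.0268 + 0.1056 + 0.2206 + 0.3392 = 0.6948
G = 1 − 0.6948 = 0.3052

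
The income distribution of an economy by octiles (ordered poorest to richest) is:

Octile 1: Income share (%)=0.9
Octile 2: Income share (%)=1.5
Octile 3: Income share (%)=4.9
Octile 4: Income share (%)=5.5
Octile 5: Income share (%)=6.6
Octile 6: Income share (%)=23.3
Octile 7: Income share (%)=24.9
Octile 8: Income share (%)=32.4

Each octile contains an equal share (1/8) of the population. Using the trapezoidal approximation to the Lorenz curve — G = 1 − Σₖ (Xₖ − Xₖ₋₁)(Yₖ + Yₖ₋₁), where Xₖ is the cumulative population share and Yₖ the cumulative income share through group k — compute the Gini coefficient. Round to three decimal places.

Cumulative income shares Yₖ: 0.0090, 0.0240, 0.0730, 0.1280, 0.1940, 0.4270, 0.6760, 1.0000
Σ (Xₖ−Xₖ₋₁)(Yₖ+Yₖ₋₁) = (1/8)(0.0090+0.0000) + (1/8)(0.0240+0.0090) + (1/8)(0.0730+0.0240) + (1/8)(0.1280+0.0730) + (1/8)(0.1940+0.1280) + (1/8)(0.4270+0.1940) + (1/8)(0.6760+0.4270) + (1/8)(1.0000+0.6760)
  = 0.0011 + 0.0041 + 0.0121 + 0.0251 + 0.0403 + 0.0776 + 0.1379 + 0.2095 = 0.5078
G = 1 − 0.5078 = 0.4922

0.492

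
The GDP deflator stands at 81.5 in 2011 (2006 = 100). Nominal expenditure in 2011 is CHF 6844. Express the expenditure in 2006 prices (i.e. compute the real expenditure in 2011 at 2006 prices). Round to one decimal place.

Real = Nominal ÷ (Index/100) = 6844 ÷ (81.5/100)
     = 6844 ÷ 0.815 = 8397.5460

8397.5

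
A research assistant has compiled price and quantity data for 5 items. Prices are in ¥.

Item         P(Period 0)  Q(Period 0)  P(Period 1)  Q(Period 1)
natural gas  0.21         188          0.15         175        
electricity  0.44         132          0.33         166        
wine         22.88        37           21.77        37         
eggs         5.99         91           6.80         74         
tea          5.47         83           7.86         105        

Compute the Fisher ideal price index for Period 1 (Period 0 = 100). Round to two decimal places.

Laspeyres component (base-period weights):
ΣP(Period 1)Q(Period 0) = 0.15×188 + 0.33×132 + 21.77×37 + 6.80×91 + 7.86×83 = 28.2 + 43.56 + 805.49 + 618.8 + 652.38 = 2148.43
ΣP(Period 0)Q(Period 0) = 0.21×188 + 0.44×132 + 22.88×37 + 5.99×91 + 5.47×83 = 39.48 + 58.08 + 846.56 + 545.09 + 454.01 = 1943.22
L = 2148.43 / 1943.22 × 100 = 110.5603
Paasche component (current-period weights):
ΣP(Period 1)Q(Period 1) = 0.15×175 + 0.33×166 + 21.77×37 + 6.80×74 + 7.86×105 = 26.25 + 54.78 + 805.49 + 503.2 + 825.3 = 2215.02
ΣP(Period 0)Q(Period 1) = 0.21×175 + 0.44×166 + 22.88×37 + 5.99×74 + 5.47×105 = 36.75 + 73.04 + 846.56 + 443.26 + 574.35 = 1973.96
P = 2215.02 / 1973.96 × 100 = 112.2120
Fisher = √(L × P) = √(110.5603 × 112.2120) = 111.3831

111.38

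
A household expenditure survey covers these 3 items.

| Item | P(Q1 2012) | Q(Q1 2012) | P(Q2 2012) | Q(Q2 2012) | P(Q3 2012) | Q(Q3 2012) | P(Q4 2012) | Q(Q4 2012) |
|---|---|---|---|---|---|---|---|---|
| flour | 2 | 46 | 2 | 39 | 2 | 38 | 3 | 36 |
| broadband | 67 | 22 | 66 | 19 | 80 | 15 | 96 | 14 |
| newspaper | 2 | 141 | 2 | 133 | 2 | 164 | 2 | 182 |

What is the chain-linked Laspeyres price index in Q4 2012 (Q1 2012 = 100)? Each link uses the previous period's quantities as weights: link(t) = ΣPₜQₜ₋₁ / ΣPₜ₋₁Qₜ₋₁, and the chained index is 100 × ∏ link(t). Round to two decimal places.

Link Q1 2012→Q2 2012:
ΣP(Q2 2012)Q(Q1 2012) = 2×46 + 66×22 + 2×141 = 92 + 1452 + 282 = 1826
ΣP(Q1 2012)Q(Q1 2012) = 2×46 + 67×22 + 2×141 = 92 + 1474 + 282 = 1848
link = 1826/1848 = 0.988095
Link Q2 2012→Q3 2012:
ΣP(Q3 2012)Q(Q2 2012) = 2×39 + 80×19 + 2×133 = 78 + 1520 + 266 = 1864
ΣP(Q2 2012)Q(Q2 2012) = 2×39 + 66×19 + 2×133 = 78 + 1254 + 266 = 1598
link = 1864/1598 = 1.166458
Link Q3 2012→Q4 2012:
ΣP(Q4 2012)Q(Q3 2012) = 3×38 + 96×15 + 2×164 = 114 + 1440 + 328 = 1882
ΣP(Q3 2012)Q(Q3 2012) = 2×38 + 80×15 + 2×164 = 76 + 1200 + 328 = 1604
link = 1882/1604 = 1.173317
Chained index = 100 × 0.988095 × 1.166458 × 1.173317 = 135.2332

135.23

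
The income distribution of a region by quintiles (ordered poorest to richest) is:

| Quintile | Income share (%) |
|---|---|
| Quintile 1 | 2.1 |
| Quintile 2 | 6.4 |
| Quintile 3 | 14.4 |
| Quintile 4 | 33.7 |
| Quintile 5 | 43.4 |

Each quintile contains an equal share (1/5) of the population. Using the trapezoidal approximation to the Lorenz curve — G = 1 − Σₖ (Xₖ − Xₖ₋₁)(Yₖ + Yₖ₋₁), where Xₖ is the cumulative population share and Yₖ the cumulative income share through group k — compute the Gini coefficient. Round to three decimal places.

Cumulative income shares Yₖ: 0.0210, 0.0850, 0.2290, 0.5660, 1.0000
Σ (Xₖ−Xₖ₋₁)(Yₖ+Yₖ₋₁) = (1/5)(0.0210+0.0000) + (1/5)(0.0850+0.0210) + (1/5)(0.2290+0.0850) + (1/5)(0.5660+0.2290) + (1/5)(1.0000+0.5660)
  = 0.0042 + 0.0212 + 0.0628 + 0.1590 + 0.3132 = 0.5604
G = 1 − 0.5604 = 0.4396

0.440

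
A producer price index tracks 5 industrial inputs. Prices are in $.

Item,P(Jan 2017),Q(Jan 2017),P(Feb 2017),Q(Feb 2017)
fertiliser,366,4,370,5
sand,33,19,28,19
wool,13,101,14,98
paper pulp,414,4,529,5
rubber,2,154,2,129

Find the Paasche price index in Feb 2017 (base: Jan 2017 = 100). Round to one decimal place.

109.9

Paasche price index uses current-period quantities as weights.
ΣP(Feb 2017)·Q(Feb 2017) = 370×5 + 28×19 + 14×98 + 529×5 + 2×129 = 1850 + 532 + 1372 + 2645 + 258 = 6657
ΣP(Jan 2017)·Q(Feb 2017) = 366×5 + 33×19 + 13×98 + 414×5 + 2×129 = 1830 + 627 + 1274 + 2070 + 258 = 6059
Index = 6657 / 6059 × 100 = 109.8696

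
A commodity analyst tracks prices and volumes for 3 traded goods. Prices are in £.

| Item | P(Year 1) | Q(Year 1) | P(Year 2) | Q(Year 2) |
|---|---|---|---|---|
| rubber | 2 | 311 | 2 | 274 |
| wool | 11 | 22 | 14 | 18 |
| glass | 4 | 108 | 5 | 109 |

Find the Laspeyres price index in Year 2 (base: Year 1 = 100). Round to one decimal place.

Laspeyres price index uses base-period quantities as weights.
ΣP(Year 2)·Q(Year 1) = 2×311 + 14×22 + 5×108 = 622 + 308 + 540 = 1470
ΣP(Year 1)·Q(Year 1) = 2×311 + 11×22 + 4×108 = 622 + 242 + 432 = 1296
Index = 1470 / 1296 × 100 = 113.4259

113.4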